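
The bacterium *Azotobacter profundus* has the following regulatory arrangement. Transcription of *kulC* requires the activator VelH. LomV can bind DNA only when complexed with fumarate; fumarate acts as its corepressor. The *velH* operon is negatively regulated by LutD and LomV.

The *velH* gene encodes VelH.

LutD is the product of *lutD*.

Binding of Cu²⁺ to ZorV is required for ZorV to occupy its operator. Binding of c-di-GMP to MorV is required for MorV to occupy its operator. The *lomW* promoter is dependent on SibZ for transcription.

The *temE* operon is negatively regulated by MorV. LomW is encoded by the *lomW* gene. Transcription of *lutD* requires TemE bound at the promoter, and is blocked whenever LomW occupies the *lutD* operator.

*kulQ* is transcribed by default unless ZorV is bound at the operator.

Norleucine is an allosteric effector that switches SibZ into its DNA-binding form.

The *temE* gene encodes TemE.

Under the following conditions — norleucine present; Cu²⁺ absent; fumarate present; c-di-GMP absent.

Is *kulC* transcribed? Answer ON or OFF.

Norleucine is present, so SibZ is active.
No repressor is bound and SibZ is active, so *lomW* is transcribed.
So LomW is produced and active.
c-di-GMP is absent, so MorV is inactive.
With no repressor bound, *temE* is transcribed.
So TemE is produced and active.
With repressor LomW bound, *lutD* is not transcribed.
So LutD is not produced.
Fumarate is present, so LomV is active.
With repressor LomV bound, *velH* is not transcribed.
So VelH is not produced.
Required activator VelH is absent, so *kulC* is not transcribed.

OFF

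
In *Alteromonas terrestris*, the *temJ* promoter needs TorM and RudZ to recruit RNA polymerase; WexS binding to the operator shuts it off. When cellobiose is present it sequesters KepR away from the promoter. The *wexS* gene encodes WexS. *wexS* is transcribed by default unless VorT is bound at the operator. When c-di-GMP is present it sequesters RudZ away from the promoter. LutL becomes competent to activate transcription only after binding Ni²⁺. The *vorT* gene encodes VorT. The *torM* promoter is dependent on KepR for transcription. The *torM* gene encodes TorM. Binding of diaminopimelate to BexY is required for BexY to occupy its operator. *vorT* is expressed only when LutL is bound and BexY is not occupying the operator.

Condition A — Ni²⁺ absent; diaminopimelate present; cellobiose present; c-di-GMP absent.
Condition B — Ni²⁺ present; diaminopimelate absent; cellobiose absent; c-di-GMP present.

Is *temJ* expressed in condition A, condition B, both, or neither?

Condition A:
Ni²⁺ is absent, so LutL is inactive.
Diaminopimelate is present, so BexY is active.
With repressor BexY bound, *vorT* is not transcribed.
So VorT is not produced.
With no repressor bound, *wexS* is transcribed.
So WexS is produced and active.
Cellobiose is present, so KepR is inactive.
Required activator KepR is absent, so *torM* is not transcribed.
So TorM is not produced.
c-di-GMP is absent, so RudZ is active.
With repressor WexS bound, *temJ* is not transcribed.
→ *temJ* is OFF in A.
Condition B:
Ni²⁺ is present, so LutL is active.
Diaminopimelate is absent, so BexY is inactive.
No repressor is bound and LutL is active, so *vorT* is transcribed.
So VorT is produced and active.
With repressor VorT bound, *wexS* is not transcribed.
So WexS is not produced.
Cellobiose is absent, so KepR is active.
No repressor is bound and KepR is active, so *torM* is transcribed.
So TorM is produced and active.
c-di-GMP is present, so RudZ is inactive.
Required activator RudZ is absent, so *temJ* is not transcribed.
→ *temJ* is OFF in B.

neither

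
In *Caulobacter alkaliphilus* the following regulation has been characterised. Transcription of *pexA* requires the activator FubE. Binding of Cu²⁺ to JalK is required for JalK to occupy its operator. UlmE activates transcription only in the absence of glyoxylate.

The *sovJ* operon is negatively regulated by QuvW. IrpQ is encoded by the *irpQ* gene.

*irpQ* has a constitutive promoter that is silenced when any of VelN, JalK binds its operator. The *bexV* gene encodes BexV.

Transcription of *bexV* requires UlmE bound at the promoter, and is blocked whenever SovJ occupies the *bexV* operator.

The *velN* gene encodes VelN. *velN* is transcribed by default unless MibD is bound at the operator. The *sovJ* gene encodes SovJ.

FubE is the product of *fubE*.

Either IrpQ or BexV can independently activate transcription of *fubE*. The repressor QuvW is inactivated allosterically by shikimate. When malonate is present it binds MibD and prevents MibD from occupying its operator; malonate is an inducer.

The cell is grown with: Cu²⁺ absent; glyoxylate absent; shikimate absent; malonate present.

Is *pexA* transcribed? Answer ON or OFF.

Malonate is present, so MibD is inactive.
With no repressor bound, *velN* is transcribed.
So VelN is produced and active.
Cu²⁺ is absent, so JalK is inactive.
With repressor VelN bound, *irpQ* is not transcribed.
So IrpQ is not produced.
Glyoxylate is absent, so UlmE is active.
Shikimate is absent, so QuvW is active.
With repressor QuvW bound, *sovJ* is not transcribed.
So SovJ is not produced.
No repressor is bound and UlmE is active, so *bexV* is transcribed.
So BexV is produced and active.
Activator BexV is present, so *fubE* is transcribed.
So FubE is produced and active.
No repressor is bound and FubE is active, so *pexA* is transcribed.

ON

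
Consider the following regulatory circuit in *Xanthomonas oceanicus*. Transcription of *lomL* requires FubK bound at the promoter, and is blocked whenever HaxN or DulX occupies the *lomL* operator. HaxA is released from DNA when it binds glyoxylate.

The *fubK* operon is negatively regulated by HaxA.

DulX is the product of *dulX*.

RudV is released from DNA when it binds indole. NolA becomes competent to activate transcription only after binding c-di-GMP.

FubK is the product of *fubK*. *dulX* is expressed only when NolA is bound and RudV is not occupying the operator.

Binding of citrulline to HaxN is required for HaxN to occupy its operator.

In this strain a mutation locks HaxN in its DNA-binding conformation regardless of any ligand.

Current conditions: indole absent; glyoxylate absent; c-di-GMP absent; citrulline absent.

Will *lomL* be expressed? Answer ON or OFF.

OFF

HaxN is constitutively active in this strain.
Glyoxylate is absent, so HaxA is active.
With repressor HaxA bound, *fubK* is not transcribed.
So FubK is not produced.
Indole is absent, so RudV is active.
c-di-GMP is absent, so NolA is inactive.
With repressor RudV bound, *dulX* is not transcribed.
So DulX is not produced.
With repressor HaxN bound, *lomL* is not transcribed.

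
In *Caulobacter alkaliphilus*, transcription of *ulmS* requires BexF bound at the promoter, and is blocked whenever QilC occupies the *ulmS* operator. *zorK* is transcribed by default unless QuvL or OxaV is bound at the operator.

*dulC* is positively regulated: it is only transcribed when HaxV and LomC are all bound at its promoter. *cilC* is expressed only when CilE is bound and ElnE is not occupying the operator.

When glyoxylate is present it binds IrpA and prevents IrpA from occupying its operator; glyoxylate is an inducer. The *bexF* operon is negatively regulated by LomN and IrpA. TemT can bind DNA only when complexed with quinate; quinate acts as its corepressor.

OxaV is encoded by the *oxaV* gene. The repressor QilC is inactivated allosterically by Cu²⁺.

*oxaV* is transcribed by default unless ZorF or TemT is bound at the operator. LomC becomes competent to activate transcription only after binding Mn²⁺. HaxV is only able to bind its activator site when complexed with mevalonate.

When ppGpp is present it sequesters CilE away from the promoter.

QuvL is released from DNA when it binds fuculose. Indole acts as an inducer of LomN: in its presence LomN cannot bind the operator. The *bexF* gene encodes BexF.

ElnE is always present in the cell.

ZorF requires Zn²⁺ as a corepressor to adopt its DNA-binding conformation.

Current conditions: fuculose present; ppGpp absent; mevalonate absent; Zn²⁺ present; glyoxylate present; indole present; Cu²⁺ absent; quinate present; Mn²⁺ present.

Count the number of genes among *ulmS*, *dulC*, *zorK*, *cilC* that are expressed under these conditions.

1

Indole is present, so LomN is inactive.
Glyoxylate is present, so IrpA is inactive.
With no repressor bound, *bexF* is transcribed.
So BexF is produced and active.
Cu²⁺ is absent, so QilC is active.
With repressor QilC bound, *ulmS* is not transcribed.
→ *ulmS* is OFF.
Mevalonate is absent, so HaxV is inactive.
Mn²⁺ is present, so LomC is active.
Required activator HaxV is absent, so *dulC* is not transcribed.
→ *dulC* is OFF.
Fuculose is present, so QuvL is inactive.
Zn²⁺ is present, so ZorF is active.
Quinate is present, so TemT is active.
With repressor ZorF bound, *oxaV* is not transcribed.
So OxaV is not produced.
With no repressor bound, *zorK* is transcribed.
→ *zorK* is ON.
ElnE is produced constitutively and is active.
ppGpp is absent, so CilE is active.
With repressor ElnE bound, *cilC* is not transcribed.
→ *cilC* is OFF.
1 of the 4 genes is transcribed.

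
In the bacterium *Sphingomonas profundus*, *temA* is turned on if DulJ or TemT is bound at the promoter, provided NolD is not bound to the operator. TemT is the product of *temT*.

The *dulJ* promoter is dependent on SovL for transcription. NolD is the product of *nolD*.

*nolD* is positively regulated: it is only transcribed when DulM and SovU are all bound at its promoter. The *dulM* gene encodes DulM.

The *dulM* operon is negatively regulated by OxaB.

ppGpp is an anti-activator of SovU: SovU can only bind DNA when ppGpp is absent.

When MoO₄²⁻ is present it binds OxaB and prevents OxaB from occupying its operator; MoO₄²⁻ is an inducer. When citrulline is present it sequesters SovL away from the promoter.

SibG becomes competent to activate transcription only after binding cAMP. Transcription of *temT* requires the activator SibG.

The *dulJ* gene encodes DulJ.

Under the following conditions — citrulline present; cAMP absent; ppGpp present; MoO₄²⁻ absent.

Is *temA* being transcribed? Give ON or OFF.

Citrulline is present, so SovL is inactive.
Required activator SovL is absent, so *dulJ* is not transcribed.
So DulJ is not produced.
cAMP is absent, so SibG is inactive.
Required activator SibG is absent, so *temT* is not transcribed.
So TemT is not produced.
MoO₄²⁻ is absent, so OxaB is active.
With repressor OxaB bound, *dulM* is not transcribed.
So DulM is not produced.
ppGpp is present, so SovU is inactive.
Required activator DulM is absent, so *nolD* is not transcribed.
So NolD is not produced.
No activator is available at the *temA* promoter, so *temA* is not transcribed.

OFF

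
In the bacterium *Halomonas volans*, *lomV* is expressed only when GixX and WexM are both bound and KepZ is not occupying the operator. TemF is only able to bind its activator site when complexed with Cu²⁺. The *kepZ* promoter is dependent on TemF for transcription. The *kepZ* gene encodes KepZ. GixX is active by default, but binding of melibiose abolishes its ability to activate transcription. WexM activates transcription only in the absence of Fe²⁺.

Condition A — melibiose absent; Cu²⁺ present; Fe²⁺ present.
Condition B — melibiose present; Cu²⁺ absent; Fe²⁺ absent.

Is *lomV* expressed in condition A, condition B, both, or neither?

neither

Condition A:
Melibiose is absent, so GixX is active.
Cu²⁺ is present, so TemF is active.
No repressor is bound and TemF is active, so *kepZ* is transcribed.
So KepZ is produced and active.
Fe²⁺ is present, so WexM is inactive.
With repressor KepZ bound, *lomV* is not transcribed.
→ *lomV* is OFF in A.
Condition B:
Melibiose is present, so GixX is inactive.
Cu²⁺ is absent, so TemF is inactive.
Required activator TemF is absent, so *kepZ* is not transcribed.
So KepZ is not produced.
Fe²⁺ is absent, so WexM is active.
Required activator GixX is absent, so *lomV* is not transcribed.
→ *lomV* is OFF in B.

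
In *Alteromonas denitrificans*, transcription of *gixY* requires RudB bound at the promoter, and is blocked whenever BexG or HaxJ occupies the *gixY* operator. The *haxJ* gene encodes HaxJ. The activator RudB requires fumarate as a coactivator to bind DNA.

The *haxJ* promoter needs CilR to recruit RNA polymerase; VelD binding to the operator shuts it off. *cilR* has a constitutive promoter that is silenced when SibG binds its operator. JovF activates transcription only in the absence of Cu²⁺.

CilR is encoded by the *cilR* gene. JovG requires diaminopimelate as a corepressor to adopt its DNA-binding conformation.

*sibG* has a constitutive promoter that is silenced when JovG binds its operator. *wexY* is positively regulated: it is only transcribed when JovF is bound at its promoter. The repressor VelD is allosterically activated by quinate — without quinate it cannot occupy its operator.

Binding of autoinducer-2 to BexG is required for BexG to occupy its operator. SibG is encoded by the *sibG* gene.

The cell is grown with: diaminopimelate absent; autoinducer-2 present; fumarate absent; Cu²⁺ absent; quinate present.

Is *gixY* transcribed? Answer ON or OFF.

OFF

Fumarate is absent, so RudB is inactive.
Autoinducer-2 is present, so BexG is active.
Diaminopimelate is absent, so JovG is inactive.
With no repressor bound, *sibG* is transcribed.
So SibG is produced and active.
With repressor SibG bound, *cilR* is not transcribed.
So CilR is not produced.
Quinate is present, so VelD is active.
With repressor VelD bound, *haxJ* is not transcribed.
So HaxJ is not produced.
With repressor BexG bound, *gixY* is not transcribed.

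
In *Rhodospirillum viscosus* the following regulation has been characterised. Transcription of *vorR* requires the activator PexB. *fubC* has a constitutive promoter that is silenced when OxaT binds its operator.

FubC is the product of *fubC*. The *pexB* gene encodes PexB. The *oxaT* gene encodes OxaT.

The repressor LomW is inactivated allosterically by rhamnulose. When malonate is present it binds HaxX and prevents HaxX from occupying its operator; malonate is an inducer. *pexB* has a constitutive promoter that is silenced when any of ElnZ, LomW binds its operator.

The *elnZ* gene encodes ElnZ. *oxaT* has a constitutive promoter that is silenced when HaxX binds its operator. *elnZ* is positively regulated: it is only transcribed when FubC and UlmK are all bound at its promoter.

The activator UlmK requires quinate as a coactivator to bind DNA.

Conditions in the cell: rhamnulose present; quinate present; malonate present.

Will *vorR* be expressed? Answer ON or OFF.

Malonate is present, so HaxX is inactive.
With no repressor bound, *oxaT* is transcribed.
So OxaT is produced and active.
With repressor OxaT bound, *fubC* is not transcribed.
So FubC is not produced.
Quinate is present, so UlmK is active.
Required activator FubC is absent, so *elnZ* is not transcribed.
So ElnZ is not produced.
Rhamnulose is present, so LomW is inactive.
With no repressor bound, *pexB* is transcribed.
So PexB is produced and active.
No repressor is bound and PexB is active, so *vorR* is transcribed.

ON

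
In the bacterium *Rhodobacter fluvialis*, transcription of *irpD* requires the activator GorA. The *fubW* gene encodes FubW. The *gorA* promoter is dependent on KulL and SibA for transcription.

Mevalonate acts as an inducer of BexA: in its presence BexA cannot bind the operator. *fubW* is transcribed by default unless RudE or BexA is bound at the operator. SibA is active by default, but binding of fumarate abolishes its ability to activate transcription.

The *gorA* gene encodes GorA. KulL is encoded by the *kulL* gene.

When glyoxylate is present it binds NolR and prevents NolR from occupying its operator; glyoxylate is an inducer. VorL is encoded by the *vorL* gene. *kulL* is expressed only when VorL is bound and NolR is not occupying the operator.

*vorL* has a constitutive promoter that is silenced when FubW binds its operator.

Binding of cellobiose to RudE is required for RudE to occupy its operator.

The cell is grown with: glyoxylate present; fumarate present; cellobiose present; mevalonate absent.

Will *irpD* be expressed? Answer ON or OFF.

Cellobiose is present, so RudE is active.
Mevalonate is absent, so BexA is active.
With repressor RudE bound, *fubW* is not transcribed.
So FubW is not produced.
With no repressor bound, *vorL* is transcribed.
So VorL is produced and active.
Glyoxylate is present, so NolR is inactive.
No repressor is bound and VorL is active, so *kulL* is transcribed.
So KulL is produced and active.
Fumarate is present, so SibA is inactive.
Required activator SibA is absent, so *gorA* is not transcribed.
So GorA is not produced.
Required activator GorA is absent, so *irpD* is not transcribed.

OFF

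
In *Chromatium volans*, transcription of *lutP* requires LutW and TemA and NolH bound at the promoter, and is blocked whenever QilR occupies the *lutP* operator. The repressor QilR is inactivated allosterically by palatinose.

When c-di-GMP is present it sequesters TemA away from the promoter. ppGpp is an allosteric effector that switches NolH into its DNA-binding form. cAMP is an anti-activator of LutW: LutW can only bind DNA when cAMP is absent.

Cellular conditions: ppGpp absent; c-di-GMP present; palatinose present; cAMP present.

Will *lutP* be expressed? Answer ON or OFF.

OFF

cAMP is present, so LutW is inactive.
c-di-GMP is present, so TemA is inactive.
ppGpp is absent, so NolH is inactive.
Palatinose is present, so QilR is inactive.
Required activator LutW is absent, so *lutP* is not transcribed.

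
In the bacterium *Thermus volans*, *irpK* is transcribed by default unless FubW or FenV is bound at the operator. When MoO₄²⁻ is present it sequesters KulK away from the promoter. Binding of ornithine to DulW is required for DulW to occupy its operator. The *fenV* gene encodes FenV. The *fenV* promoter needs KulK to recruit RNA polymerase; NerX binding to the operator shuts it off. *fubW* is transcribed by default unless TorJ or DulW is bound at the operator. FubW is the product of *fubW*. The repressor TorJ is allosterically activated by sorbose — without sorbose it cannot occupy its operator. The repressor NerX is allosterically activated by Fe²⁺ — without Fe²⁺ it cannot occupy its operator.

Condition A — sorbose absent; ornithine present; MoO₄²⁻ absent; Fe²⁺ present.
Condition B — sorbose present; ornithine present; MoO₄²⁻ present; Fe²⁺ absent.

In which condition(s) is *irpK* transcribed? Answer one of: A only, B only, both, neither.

both

Condition A:
Sorbose is absent, so TorJ is inactive.
Ornithine is present, so DulW is active.
With repressor DulW bound, *fubW* is not transcribed.
So FubW is not produced.
MoO₄²⁻ is absent, so KulK is active.
Fe²⁺ is present, so NerX is active.
With repressor NerX bound, *fenV* is not transcribed.
So FenV is not produced.
With no repressor bound, *irpK* is transcribed.
→ *irpK* is ON in A.
Condition B:
Sorbose is present, so TorJ is active.
Ornithine is present, so DulW is active.
With repressor TorJ bound, *fubW* is not transcribed.
So FubW is not produced.
MoO₄²⁻ is present, so KulK is inactive.
Fe²⁺ is absent, so NerX is inactive.
Required activator KulK is absent, so *fenV* is not transcribed.
So FenV is not produced.
With no repressor bound, *irpK* is transcribed.
→ *irpK* is ON in B.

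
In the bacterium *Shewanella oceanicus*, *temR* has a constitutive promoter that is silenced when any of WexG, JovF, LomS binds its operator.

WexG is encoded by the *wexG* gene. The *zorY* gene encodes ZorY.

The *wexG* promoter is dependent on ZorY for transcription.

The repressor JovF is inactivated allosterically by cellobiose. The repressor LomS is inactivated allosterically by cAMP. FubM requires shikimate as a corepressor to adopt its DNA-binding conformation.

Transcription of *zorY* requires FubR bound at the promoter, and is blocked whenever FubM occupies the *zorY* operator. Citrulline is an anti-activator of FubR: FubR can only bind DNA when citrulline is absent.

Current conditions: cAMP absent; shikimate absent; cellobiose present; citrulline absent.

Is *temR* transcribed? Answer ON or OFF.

OFF

Shikimate is absent, so FubM is inactive.
Citrulline is absent, so FubR is active.
No repressor is bound and FubR is active, so *zorY* is transcribed.
So ZorY is produced and active.
No repressor is bound and ZorY is active, so *wexG* is transcribed.
So WexG is produced and active.
Cellobiose is present, so JovF is inactive.
cAMP is absent, so LomS is active.
With repressor WexG bound, *temR* is not transcribed.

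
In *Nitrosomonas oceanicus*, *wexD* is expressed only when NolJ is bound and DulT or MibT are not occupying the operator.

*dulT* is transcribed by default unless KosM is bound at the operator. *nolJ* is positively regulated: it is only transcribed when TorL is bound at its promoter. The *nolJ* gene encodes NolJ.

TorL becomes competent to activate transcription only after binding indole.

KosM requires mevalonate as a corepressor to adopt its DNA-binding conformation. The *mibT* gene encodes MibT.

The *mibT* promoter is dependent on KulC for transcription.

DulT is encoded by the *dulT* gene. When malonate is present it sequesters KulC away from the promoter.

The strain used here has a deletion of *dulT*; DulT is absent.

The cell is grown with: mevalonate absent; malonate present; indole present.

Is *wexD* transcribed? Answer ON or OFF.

ON

Indole is present, so TorL is active.
No repressor is bound and TorL is active, so *nolJ* is transcribed.
So NolJ is produced and active.
DulT is non-functional in this strain, so it has no effect.
Malonate is present, so KulC is inactive.
Required activator KulC is absent, so *mibT* is not transcribed.
So MibT is not produced.
No repressor is bound and NolJ is active, so *wexD* is transcribed.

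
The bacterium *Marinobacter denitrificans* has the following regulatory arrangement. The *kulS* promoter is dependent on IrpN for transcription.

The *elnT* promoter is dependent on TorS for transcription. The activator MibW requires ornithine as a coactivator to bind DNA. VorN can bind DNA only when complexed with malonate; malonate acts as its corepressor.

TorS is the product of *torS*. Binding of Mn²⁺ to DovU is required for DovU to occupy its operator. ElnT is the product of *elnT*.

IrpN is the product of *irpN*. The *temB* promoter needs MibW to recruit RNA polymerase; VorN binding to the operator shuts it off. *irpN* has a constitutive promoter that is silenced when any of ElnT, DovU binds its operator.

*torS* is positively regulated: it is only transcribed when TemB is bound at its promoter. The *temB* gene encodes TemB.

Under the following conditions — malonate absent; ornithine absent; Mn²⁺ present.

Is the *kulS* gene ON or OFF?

Ornithine is absent, so MibW is inactive.
Malonate is absent, so VorN is inactive.
Required activator MibW is absent, so *temB* is not transcribed.
So TemB is not produced.
Required activator TemB is absent, so *torS* is not transcribed.
So TorS is not produced.
Required activator TorS is absent, so *elnT* is not transcribed.
So ElnT is not produced.
Mn²⁺ is present, so DovU is active.
With repressor DovU bound, *irpN* is not transcribed.
So IrpN is not produced.
Required activator IrpN is absent, so *kulS* is not transcribed.

OFF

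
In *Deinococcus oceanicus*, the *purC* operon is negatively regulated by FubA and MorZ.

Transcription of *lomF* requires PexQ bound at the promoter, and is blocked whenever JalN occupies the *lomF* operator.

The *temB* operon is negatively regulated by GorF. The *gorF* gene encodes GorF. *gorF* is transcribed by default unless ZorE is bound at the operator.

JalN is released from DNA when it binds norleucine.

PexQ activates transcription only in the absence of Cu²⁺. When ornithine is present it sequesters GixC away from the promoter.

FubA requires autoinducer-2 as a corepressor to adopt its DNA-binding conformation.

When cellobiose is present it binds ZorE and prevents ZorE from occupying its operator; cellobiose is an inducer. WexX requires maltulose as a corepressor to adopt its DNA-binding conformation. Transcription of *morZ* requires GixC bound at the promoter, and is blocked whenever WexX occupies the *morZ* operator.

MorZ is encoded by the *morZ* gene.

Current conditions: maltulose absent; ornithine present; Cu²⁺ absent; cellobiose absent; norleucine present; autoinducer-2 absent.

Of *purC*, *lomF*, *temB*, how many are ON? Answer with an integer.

3

Autoinducer-2 is absent, so FubA is inactive.
Ornithine is present, so GixC is inactive.
Maltulose is absent, so WexX is inactive.
Required activator GixC is absent, so *morZ* is not transcribed.
So MorZ is not produced.
With no repressor bound, *purC* is transcribed.
→ *purC* is ON.
Cu²⁺ is absent, so PexQ is active.
Norleucine is present, so JalN is inactive.
No repressor is bound and PexQ is active, so *lomF* is transcribed.
→ *lomF* is ON.
Cellobiose is absent, so ZorE is active.
With repressor ZorE bound, *gorF* is not transcribed.
So GorF is not produced.
With no repressor bound, *temB* is transcribed.
→ *temB* is ON.
3 of the 3 genes are transcribed.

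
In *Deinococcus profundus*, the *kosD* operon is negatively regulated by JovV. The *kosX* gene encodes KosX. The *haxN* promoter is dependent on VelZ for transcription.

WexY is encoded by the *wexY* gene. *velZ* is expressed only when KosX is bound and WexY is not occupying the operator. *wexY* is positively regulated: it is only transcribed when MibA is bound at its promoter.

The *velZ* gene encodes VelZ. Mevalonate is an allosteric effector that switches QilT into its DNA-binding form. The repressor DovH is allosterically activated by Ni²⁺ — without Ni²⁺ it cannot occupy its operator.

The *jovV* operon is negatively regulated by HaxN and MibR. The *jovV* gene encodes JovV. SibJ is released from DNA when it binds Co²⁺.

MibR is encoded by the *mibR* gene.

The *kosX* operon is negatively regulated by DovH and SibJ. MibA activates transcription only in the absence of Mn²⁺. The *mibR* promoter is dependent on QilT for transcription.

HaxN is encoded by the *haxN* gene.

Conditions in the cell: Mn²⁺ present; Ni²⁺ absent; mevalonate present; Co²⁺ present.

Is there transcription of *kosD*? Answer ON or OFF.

Mn²⁺ is present, so MibA is inactive.
Required activator MibA is absent, so *wexY* is not transcribed.
So WexY is not produced.
Ni²⁺ is absent, so DovH is inactive.
Co²⁺ is present, so SibJ is inactive.
With no repressor bound, *kosX* is transcribed.
So KosX is produced and active.
No repressor is bound and KosX is active, so *velZ* is transcribed.
So VelZ is produced and active.
No repressor is bound and VelZ is active, so *haxN* is transcribed.
So HaxN is produced and active.
Mevalonate is present, so QilT is active.
No repressor is bound and QilT is active, so *mibR* is transcribed.
So MibR is produced and active.
With repressor HaxN bound, *jovV* is not transcribed.
So JovV is not produced.
With no repressor bound, *kosD* is transcribed.

ON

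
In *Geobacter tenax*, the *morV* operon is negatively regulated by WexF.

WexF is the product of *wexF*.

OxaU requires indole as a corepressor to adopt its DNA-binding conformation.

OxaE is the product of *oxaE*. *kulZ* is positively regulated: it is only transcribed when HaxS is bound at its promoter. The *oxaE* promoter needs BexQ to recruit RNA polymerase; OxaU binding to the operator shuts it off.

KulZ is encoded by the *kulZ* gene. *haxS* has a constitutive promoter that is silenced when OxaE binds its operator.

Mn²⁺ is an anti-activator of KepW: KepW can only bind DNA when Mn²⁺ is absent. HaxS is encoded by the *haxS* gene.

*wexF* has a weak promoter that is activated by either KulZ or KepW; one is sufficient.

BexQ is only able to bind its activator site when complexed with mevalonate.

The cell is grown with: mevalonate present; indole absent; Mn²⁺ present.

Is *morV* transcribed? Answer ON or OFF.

Mevalonate is present, so BexQ is active.
Indole is absent, so OxaU is inactive.
No repressor is bound and BexQ is active, so *oxaE* is transcribed.
So OxaE is produced and active.
With repressor OxaE bound, *haxS* is not transcribed.
So HaxS is not produced.
Required activator HaxS is absent, so *kulZ* is not transcribed.
So KulZ is not produced.
Mn²⁺ is present, so KepW is inactive.
No activator is available at the *wexF* promoter, so *wexF* is not transcribed.
So WexF is not produced.
With no repressor bound, *morV* is transcribed.

ON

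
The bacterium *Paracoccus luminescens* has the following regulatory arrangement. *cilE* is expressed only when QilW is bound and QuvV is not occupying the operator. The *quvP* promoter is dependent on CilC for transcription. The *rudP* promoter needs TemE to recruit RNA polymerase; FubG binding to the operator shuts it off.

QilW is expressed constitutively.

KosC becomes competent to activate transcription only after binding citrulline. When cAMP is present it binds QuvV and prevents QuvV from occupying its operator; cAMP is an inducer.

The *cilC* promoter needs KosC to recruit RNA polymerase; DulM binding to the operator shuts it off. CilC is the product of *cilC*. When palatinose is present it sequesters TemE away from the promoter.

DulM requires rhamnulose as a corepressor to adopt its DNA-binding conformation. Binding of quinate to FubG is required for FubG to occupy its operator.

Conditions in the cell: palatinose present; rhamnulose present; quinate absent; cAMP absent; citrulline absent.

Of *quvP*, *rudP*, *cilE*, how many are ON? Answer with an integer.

0

Citrulline is absent, so KosC is inactive.
Rhamnulose is present, so DulM is active.
With repressor DulM bound, *cilC* is not transcribed.
So CilC is not produced.
Required activator CilC is absent, so *quvP* is not transcribed.
→ *quvP* is OFF.
Palatinose is present, so TemE is inactive.
Quinate is absent, so FubG is inactive.
Required activator TemE is absent, so *rudP* is not transcribed.
→ *rudP* is OFF.
cAMP is absent, so QuvV is active.
QilW is produced constitutively and is active.
With repressor QuvV bound, *cilE* is not transcribed.
→ *cilE* is OFF.
0 of the 3 genes are transcribed.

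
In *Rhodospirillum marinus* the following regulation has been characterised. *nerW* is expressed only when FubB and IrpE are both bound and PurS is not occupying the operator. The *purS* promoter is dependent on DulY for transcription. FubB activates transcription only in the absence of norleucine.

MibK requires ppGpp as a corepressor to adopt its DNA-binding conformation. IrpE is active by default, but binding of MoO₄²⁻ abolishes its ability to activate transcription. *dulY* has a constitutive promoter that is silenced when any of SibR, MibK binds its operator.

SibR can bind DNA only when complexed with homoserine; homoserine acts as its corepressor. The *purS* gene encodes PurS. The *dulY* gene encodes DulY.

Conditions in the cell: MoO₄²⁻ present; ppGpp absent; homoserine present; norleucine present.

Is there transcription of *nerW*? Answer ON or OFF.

OFF

Norleucine is present, so FubB is inactive.
Homoserine is present, so SibR is active.
ppGpp is absent, so MibK is inactive.
With repressor SibR bound, *dulY* is not transcribed.
So DulY is not produced.
Required activator DulY is absent, so *purS* is not transcribed.
So PurS is not produced.
MoO₄²⁻ is present, so IrpE is inactive.
Required activator FubB is absent, so *nerW* is not transcribed.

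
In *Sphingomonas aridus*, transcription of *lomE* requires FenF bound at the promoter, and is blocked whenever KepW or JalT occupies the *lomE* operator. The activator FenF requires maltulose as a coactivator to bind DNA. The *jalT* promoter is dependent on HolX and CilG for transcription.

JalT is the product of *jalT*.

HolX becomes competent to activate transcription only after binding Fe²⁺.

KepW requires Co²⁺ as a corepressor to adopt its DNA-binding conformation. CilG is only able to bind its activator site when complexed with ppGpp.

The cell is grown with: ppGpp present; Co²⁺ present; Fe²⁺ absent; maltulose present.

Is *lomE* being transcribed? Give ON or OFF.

Co²⁺ is present, so KepW is active.
Maltulose is present, so FenF is active.
Fe²⁺ is absent, so HolX is inactive.
ppGpp is present, so CilG is active.
Required activator HolX is absent, so *jalT* is not transcribed.
So JalT is not produced.
With repressor KepW bound, *lomE* is not transcribed.

OFF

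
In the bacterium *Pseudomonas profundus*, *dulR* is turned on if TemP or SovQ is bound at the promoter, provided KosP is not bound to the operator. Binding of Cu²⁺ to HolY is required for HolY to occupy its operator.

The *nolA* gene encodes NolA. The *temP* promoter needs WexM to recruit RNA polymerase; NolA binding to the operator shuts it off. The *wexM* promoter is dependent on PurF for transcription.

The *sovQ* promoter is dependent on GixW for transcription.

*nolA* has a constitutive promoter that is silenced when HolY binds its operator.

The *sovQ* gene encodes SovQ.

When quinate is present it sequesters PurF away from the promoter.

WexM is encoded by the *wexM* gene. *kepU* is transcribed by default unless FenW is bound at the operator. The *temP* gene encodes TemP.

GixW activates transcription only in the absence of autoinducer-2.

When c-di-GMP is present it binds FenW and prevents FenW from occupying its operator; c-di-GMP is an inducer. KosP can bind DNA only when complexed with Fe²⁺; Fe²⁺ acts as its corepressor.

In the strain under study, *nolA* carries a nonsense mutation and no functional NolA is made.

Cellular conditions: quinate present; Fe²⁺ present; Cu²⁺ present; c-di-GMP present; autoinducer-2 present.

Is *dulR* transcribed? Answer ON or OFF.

Fe²⁺ is present, so KosP is active.
NolA is non-functional in this strain, so it has no effect.
Quinate is present, so PurF is inactive.
Required activator PurF is absent, so *wexM* is not transcribed.
So WexM is not produced.
Required activator WexM is absent, so *temP* is not transcribed.
So TemP is not produced.
Autoinducer-2 is present, so GixW is inactive.
Required activator GixW is absent, so *sovQ* is not transcribed.
So SovQ is not produced.
With repressor KosP bound, *dulR* is not transcribed.

OFF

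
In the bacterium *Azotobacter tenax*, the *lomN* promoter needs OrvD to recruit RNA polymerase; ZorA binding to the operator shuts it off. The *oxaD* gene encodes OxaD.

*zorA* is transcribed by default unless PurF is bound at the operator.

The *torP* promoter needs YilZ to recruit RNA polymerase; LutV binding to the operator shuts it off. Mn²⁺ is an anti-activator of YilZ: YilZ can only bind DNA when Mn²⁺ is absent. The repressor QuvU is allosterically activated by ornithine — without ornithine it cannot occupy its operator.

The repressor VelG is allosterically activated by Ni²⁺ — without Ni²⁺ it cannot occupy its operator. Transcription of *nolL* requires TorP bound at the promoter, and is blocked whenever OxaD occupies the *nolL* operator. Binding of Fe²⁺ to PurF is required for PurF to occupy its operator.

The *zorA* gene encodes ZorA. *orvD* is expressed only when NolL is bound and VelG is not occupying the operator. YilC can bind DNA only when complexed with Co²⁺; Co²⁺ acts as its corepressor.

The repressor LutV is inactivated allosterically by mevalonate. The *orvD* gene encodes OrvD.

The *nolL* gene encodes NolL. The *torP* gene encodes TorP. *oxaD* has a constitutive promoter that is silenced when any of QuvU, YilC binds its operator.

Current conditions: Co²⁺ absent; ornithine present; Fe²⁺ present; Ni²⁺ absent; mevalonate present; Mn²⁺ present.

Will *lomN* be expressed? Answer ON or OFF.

OFF

Fe²⁺ is present, so PurF is active.
With repressor PurF bound, *zorA* is not transcribed.
So ZorA is not produced.
Ni²⁺ is absent, so VelG is inactive.
Ornithine is present, so QuvU is active.
Co²⁺ is absent, so YilC is inactive.
With repressor QuvU bound, *oxaD* is not transcribed.
So OxaD is not produced.
Mn²⁺ is present, so YilZ is inactive.
Mevalonate is present, so LutV is inactive.
Required activator YilZ is absent, so *torP* is not transcribed.
So TorP is not produced.
Required activator TorP is absent, so *nolL* is not transcribed.
So NolL is not produced.
Required activator NolL is absent, so *orvD* is not transcribed.
So OrvD is not produced.
Required activator OrvD is absent, so *lomN* is not transcribed.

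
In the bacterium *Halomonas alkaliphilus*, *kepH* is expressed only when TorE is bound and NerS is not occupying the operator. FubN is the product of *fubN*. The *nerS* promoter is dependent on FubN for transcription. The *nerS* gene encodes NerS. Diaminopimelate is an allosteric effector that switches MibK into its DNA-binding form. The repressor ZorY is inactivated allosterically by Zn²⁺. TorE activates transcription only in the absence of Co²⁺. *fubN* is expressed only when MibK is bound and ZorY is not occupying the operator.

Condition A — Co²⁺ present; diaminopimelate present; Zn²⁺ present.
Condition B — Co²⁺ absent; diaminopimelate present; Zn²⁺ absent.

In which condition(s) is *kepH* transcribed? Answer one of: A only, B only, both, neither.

Condition A:
Co²⁺ is present, so TorE is inactive.
Diaminopimelate is present, so MibK is active.
Zn²⁺ is present, so ZorY is inactive.
No repressor is bound and MibK is active, so *fubN* is transcribed.
So FubN is produced and active.
No repressor is bound and FubN is active, so *nerS* is transcribed.
So NerS is produced and active.
With repressor NerS bound, *kepH* is not transcribed.
→ *kepH* is OFF in A.
Condition B:
Co²⁺ is absent, so TorE is active.
Diaminopimelate is present, so MibK is active.
Zn²⁺ is absent, so ZorY is active.
With repressor ZorY bound, *fubN* is not transcribed.
So FubN is not produced.
Required activator FubN is absent, so *nerS* is not transcribed.
So NerS is not produced.
No repressor is bound and TorE is active, so *kepH* is transcribed.
→ *kepH* is ON in B.

B only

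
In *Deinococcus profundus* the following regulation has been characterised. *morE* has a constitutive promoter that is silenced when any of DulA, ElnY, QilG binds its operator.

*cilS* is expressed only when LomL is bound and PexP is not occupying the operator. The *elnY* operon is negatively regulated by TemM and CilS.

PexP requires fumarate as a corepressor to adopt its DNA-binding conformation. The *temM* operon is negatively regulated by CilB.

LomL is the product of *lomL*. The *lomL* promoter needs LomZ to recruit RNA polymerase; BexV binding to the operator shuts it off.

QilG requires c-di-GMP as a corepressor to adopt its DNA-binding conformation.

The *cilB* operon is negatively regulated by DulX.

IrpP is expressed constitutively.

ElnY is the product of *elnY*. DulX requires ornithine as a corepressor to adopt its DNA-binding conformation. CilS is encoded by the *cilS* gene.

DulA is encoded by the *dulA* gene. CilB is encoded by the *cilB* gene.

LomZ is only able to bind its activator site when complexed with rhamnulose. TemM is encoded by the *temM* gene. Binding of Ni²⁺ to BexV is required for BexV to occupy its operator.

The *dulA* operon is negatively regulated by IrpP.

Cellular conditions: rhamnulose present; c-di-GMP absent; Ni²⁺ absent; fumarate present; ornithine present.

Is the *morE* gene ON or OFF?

ON

IrpP is produced constitutively and is active.
With repressor IrpP bound, *dulA* is not transcribed.
So DulA is not produced.
Ornithine is present, so DulX is active.
With repressor DulX bound, *cilB* is not transcribed.
So CilB is not produced.
With no repressor bound, *temM* is transcribed.
So TemM is produced and active.
Ni²⁺ is absent, so BexV is inactive.
Rhamnulose is present, so LomZ is active.
No repressor is bound and LomZ is active, so *lomL* is transcribed.
So LomL is produced and active.
Fumarate is present, so PexP is active.
With repressor PexP bound, *cilS* is not transcribed.
So CilS is not produced.
With repressor TemM bound, *elnY* is not transcribed.
So ElnY is not produced.
c-di-GMP is absent, so QilG is inactive.
With no repressor bound, *morE* is transcribed.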